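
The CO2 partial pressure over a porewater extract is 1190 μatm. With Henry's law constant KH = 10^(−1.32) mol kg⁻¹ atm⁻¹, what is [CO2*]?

KH = 10^(−1.32) = 4.786×10^-2 mol kg⁻¹ atm⁻¹
[CO2*] = KH · pCO2 = 4.786×10^-2 × 1190×10^-6 atm = 5.70×10^-5 mol/kg

[CO2*] = 57.0 μmol/kg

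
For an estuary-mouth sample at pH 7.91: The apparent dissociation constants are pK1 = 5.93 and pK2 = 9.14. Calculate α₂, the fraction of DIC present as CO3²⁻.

α₂ = 0.0551

α₂ = 1 / (1 + [H⁺]/K2 + [H⁺]²/(K1K2)) = 1 / (1 + 10^+1.23 + 10^-0.75)
   = 1 / (1 + 16.982 + 0.17783) = 1/18.160 = 0.05507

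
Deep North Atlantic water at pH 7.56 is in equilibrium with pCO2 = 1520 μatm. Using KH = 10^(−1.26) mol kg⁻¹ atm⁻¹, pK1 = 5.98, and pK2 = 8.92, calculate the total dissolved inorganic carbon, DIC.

[CO2*] = KH · pCO2 = 10^(−1.26) × 1520×10^-6 = 8.353×10^-5 mol/kg
α₀ = 1/(1 + K1/[H⁺] + K1K2/[H⁺]²) = 1/(1 + 10^+1.58 + 10^+0.22) = 0.02458
DIC = [CO2*]/α₀ = 8.353×10^-5 / 0.02458 = 3.40 mmol/kg

DIC = 3.40 mmol/kg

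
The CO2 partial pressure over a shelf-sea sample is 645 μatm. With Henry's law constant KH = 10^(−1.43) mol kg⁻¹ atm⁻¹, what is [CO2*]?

[CO2*] = 24.0 μmol/kg

KH = 10^(−1.43) = 3.715×10^-2 mol kg⁻¹ atm⁻¹
[CO2*] = KH · pCO2 = 3.715×10^-2 × 645×10^-6 atm = 2.40×10^-5 mol/kg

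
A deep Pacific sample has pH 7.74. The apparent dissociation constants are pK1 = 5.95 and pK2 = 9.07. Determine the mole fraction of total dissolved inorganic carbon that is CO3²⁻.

α₂ = 0.0440

α₂ = 1 / (1 + [H⁺]/K2 + [H⁺]²/(K1K2)) = 1 / (1 + 10^+1.33 + 10^-0.46)
   = 1 / (1 + 21.380 + 0.34674) = 1/22.726 = 0.04400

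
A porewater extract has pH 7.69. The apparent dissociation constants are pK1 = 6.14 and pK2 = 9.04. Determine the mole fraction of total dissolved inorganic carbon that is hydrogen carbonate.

α₁ = 1 / (1 + [H⁺]/K1 + K2/[H⁺]) = 1 / (1 + 10^-1.55 + 10^-1.35)
   = 1 / (1 + 0.028184 + 0.044668) = 1/1.0729 = 0.9321

α₁ = 0.932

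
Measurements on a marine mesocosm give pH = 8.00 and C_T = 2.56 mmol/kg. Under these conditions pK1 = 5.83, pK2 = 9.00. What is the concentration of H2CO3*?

α₀ = 1 / (1 + K1/[H⁺] + K1K2/[H⁺]²) = 1 / (1 + 10^+2.17 + 10^+1.17)
   = 1 / (1 + 147.91 + 14.791) = 1/163.70 = 0.006109
[CO2*] = α₀ × DIC = 0.006109 × 2.56 = 0.0156 mmol/kg = 15.6 μmol/kg

[CO2*] = 15.6 μmol/kg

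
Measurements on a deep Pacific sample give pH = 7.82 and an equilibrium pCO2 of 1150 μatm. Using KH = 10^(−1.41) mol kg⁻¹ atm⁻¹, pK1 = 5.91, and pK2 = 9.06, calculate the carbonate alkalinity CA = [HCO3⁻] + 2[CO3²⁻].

[CO2*] = KH · pCO2 = 10^(−1.41) × 1150×10^-6 = 4.474×10^-5 mol/kg
α₀ = 1/(1 + K1/[H⁺] + K1K2/[H⁺]²) = 1/(1 + 10^+1.91 + 10^+0.67) = 0.01150
DIC = [CO2*]/α₀ = 4.474×10^-5 / 0.01150 = 3.891 mmol/kg
CA = (α₁ + 2α₂)·DIC = (0.9347 + 2×0.05379) × 3.891 = 4.06 mmol/kg

CA = 4.06 mmol/kg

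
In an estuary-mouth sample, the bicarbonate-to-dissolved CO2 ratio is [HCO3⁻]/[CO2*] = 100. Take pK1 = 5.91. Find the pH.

pH = 7.91

From K1 = [H⁺][HCO3⁻]/[CO2*]:  pH = pK1 + log₁₀([HCO3⁻]/[CO2*])
log₁₀(100) = +2.000
pH = 5.91 + (+2.000) = 7.91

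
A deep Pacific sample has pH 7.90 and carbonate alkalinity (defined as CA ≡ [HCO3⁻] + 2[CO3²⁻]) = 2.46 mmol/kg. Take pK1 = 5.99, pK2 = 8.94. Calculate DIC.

CA = [HCO3⁻] + 2[CO3²⁻] = (α₁ + 2α₂)·DIC
At pH 7.90: [H⁺]/K1 = 10^-1.91 = 0.012303, K2/[H⁺] = 10^-1.04 = 0.091201
α₁ = 1/(1 + 0.012303 + 0.091201) = 1/1.1035 = 0.9062; α₂ = α₁·K2/[H⁺] = 0.08265
α₁ + 2α₂ = 1.0715
DIC = CA / (α₁ + 2α₂) = 2.46 / 1.0715 = 2.30 mmol/kg

DIC = 2.30 mmol/kg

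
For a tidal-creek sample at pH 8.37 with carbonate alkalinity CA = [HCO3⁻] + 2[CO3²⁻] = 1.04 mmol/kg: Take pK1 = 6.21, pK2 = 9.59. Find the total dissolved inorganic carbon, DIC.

DIC = 0.990 mmol/kg

CA = [HCO3⁻] + 2[CO3²⁻] = (α₁ + 2α₂)·DIC
At pH 8.37: [H⁺]/K1 = 10^-2.16 = 0.0069183, K2/[H⁺] = 10^-1.22 = 0.060256
α₁ = 1/(1 + 0.0069183 + 0.060256) = 1/1.0672 = 0.9371; α₂ = α₁·K2/[H⁺] = 0.05646
α₁ + 2α₂ = 1.0500
DIC = CA / (α₁ + 2α₂) = 1.04 / 1.0500 = 0.990 mmol/kg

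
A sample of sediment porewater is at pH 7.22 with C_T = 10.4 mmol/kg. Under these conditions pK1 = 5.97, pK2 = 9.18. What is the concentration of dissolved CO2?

[CO2*] = 0.548 mmol/kg

α₀ = 1 / (1 + K1/[H⁺] + K1K2/[H⁺]²) = 1 / (1 + 10^+1.25 + 10^-0.71)
   = 1 / (1 + 17.783 + 0.19498) = 1/18.978 = 0.05269
[CO2*] = α₀ × DIC = 0.05269 × 10.4 = 0.548 mmol/kg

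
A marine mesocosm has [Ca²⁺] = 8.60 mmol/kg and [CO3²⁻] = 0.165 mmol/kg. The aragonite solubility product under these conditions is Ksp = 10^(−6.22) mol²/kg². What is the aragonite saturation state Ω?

Ksp = 10^(−6.22) = 6.026×10^-7
Ω = [Ca²⁺][CO3²⁻]/Ksp = (8.60×10^-3)(0.165×10^-3) / 6.026×10^-7 = 2.35

Ω = 2.35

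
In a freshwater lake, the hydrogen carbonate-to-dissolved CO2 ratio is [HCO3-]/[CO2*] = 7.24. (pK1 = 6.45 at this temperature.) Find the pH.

pH = 7.31

From K1 = [H⁺][HCO3-]/[CO2*]:  pH = pK1 + log₁₀([HCO3-]/[CO2*])
log₁₀(7.24) = +0.860
pH = 6.45 + (+0.860) = 7.31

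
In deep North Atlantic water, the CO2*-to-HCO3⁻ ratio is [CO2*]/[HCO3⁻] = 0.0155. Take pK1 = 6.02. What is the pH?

From K1 = [H⁺][HCO3⁻]/[CO2*]:  pH = pK1 − log₁₀([CO2*]/[HCO3⁻])
log₁₀(0.0155) = -1.810
pH = 6.02 − (-1.810) = 7.83

pH = 7.83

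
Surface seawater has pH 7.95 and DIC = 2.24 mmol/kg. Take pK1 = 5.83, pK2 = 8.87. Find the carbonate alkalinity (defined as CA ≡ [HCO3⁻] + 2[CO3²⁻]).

CA = 2.46 mmol/kg

CA = [HCO3⁻] + 2[CO3²⁻] = (α₁ + 2α₂)·DIC
At pH 7.95: [H⁺]/K1 = 10^-2.12 = 0.0075858, K2/[H⁺] = 10^-0.92 = 0.12023
α₁ = 1/(1 + 0.0075858 + 0.12023) = 1/1.1278 = 0.8867; α₂ = α₁·K2/[H⁺] = 0.1066
α₁ + 2α₂ = 1.0999
CA = 1.0999 × 2.24 = 2.46 mmol/kg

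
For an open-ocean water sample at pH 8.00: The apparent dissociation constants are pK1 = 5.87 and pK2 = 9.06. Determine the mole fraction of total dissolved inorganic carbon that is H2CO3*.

α₀ = 0.00677

α₀ = 1 / (1 + K1/[H⁺] + K1K2/[H⁺]²) = 1 / (1 + 10^+2.13 + 10^+1.07)
   = 1 / (1 + 134.90 + 11.749) = 1/147.65 = 0.006773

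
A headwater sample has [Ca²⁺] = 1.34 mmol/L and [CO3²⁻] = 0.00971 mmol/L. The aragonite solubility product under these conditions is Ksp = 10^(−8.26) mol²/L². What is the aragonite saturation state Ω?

Ω = 2.37

Ksp = 10^(−8.26) = 5.495×10^-9
Ω = [Ca²⁺][CO3²⁻]/Ksp = (1.34×10^-3)(0.00971×10^-3) / 5.495×10^-9 = 2.37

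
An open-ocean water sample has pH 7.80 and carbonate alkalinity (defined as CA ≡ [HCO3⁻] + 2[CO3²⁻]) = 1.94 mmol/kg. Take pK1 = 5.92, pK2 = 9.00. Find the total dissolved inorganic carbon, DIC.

DIC = 1.85 mmol/kg

CA = [HCO3⁻] + 2[CO3²⁻] = (α₁ + 2α₂)·DIC
At pH 7.80: [H⁺]/K1 = 10^-1.88 = 0.013183, K2/[H⁺] = 10^-1.20 = 0.063096
α₁ = 1/(1 + 0.013183 + 0.063096) = 1/1.0763 = 0.9291; α₂ = α₁·K2/[H⁺] = 0.05862
α₁ + 2α₂ = 1.0464
DIC = CA / (α₁ + 2α₂) = 1.94 / 1.0464 = 1.85 mmol/kg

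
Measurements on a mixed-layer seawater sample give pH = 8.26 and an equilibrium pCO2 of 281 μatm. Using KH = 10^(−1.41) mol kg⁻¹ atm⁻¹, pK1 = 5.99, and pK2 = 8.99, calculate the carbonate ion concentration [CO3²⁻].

[CO2*] = KH · pCO2 = 10^(−1.41) × 281×10^-6 = 1.093×10^-5 mol/kg
α₀ = 1/(1 + K1/[H⁺] + K1K2/[H⁺]²) = 1/(1 + 10^+2.27 + 10^+1.54) = 0.004507
DIC = [CO2*]/α₀ = 1.093×10^-5 / 0.004507 = 2.426 mmol/kg
[CO3²⁻] = α₂·DIC; α₂ = 0.1563, so [CO3²⁻] = 0.1563 × 2.426 = 0.379 mmol/kg

[CO3²⁻] = 0.379 mmol/kg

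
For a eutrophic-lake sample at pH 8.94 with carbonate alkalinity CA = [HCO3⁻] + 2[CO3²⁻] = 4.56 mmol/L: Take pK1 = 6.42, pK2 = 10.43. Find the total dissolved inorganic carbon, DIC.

DIC = 4.43 mmol/L

CA = [HCO3⁻] + 2[CO3²⁻] = (α₁ + 2α₂)·DIC
At pH 8.94: [H⁺]/K1 = 10^-2.52 = 0.0030200, K2/[H⁺] = 10^-1.49 = 0.032359
α₁ = 1/(1 + 0.0030200 + 0.032359) = 1/1.0354 = 0.9658; α₂ = α₁·K2/[H⁺] = 0.03125
α₁ + 2α₂ = 1.0283
DIC = CA / (α₁ + 2α₂) = 4.56 / 1.0283 = 4.43 mmol/L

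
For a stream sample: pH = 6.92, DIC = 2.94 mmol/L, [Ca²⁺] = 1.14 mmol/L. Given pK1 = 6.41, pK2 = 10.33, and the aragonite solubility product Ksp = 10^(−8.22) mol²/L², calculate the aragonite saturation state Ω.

α₂ = 1 / (1 + [H⁺]/K2 + [H⁺]²/(K1K2)) = 1 / (1 + 10^+3.41 + 10^+2.90)
   = 1 / (1 + 2570.4 + 794.33) = 1/3365.7 = 0.0002971
[CO3²⁻] = α₂ × DIC = 0.0002971 × 2.94 = 0.0008735 mmol/L = 0.8735 μmol/L
Ksp = 10^(−8.22) = 6.026×10^-9
Ω = [Ca²⁺][CO3²⁻]/Ksp = (1.14×10^-3)(8.735×10^-7) / 6.026×10^-9 = 0.165

Ω = 0.165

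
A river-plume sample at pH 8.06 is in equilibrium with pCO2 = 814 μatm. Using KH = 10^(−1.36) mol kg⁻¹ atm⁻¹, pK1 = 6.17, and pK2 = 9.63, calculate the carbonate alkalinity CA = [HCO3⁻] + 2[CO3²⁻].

CA = 2.91 mmol/kg

[CO2*] = KH · pCO2 = 10^(−1.36) × 814×10^-6 = 3.553×10^-5 mol/kg
α₀ = 1/(1 + K1/[H⁺] + K1K2/[H⁺]²) = 1/(1 + 10^+1.89 + 10^+0.32) = 0.01239
DIC = [CO2*]/α₀ = 3.553×10^-5 / 0.01239 = 2.868 mmol/kg
CA = (α₁ + 2α₂)·DIC = (0.9617 + 2×0.02589) × 2.868 = 2.91 mmol/kg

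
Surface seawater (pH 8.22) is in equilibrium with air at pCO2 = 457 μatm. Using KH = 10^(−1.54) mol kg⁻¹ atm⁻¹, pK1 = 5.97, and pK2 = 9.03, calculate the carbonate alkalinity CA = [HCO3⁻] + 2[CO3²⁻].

CA = 3.07 mmol/kg

[CO2*] = KH · pCO2 = 10^(−1.54) × 457×10^-6 = 1.318×10^-5 mol/kg
α₀ = 1/(1 + K1/[H⁺] + K1K2/[H⁺]²) = 1/(1 + 10^+2.25 + 10^+1.44) = 0.004846
DIC = [CO2*]/α₀ = 1.318×10^-5 / 0.004846 = 2.720 mmol/kg
CA = (α₁ + 2α₂)·DIC = (0.8617 + 2×0.1335) × 2.720 = 3.07 mmol/kg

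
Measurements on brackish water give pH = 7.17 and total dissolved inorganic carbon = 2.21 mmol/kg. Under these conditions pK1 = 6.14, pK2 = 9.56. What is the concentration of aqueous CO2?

[CO2*] = 0.188 mmol/kg

α₀ = 1 / (1 + K1/[H⁺] + K1K2/[H⁺]²) = 1 / (1 + 10^+1.03 + 10^-1.36)
   = 1 / (1 + 10.715 + 0.043652) = 1/11.759 = 0.08504
[CO2*] = α₀ × DIC = 0.08504 × 2.21 = 0.188 mmol/kg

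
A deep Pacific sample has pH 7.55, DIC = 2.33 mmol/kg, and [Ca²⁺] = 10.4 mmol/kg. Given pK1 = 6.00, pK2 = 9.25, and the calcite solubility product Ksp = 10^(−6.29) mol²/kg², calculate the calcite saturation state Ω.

Ω = 0.899

α₂ = 1 / (1 + [H⁺]/K2 + [H⁺]²/(K1K2)) = 1 / (1 + 10^+1.70 + 10^+0.15)
   = 1 / (1 + 50.119 + 1.4125) = 1/52.531 = 0.01904
[CO3²⁻] = α₂ × DIC = 0.01904 × 2.33 = 0.04435 mmol/kg
Ksp = 10^(−6.29) = 5.129×10^-7
Ω = [Ca²⁺][CO3²⁻]/Ksp = (10.4×10^-3)(4.435×10^-5) / 5.129×10^-7 = 0.899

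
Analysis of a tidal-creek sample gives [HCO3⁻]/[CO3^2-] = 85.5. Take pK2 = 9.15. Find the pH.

From K2 = [H⁺][CO3^2-]/[HCO3⁻]:  pH = pK2 − log₁₀([HCO3⁻]/[CO3^2-])
log₁₀(85.5) = +1.932
pH = 9.15 − (+1.932) = 7.22

pH = 7.22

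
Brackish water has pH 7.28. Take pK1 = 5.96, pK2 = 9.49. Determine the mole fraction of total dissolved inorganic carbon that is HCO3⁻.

α₁ = 1 / (1 + [H⁺]/K1 + K2/[H⁺]) = 1 / (1 + 10^-1.32 + 10^-2.21)
   = 1 / (1 + 0.047863 + 0.0061660) = 1/1.0540 = 0.9487

α₁ = 0.949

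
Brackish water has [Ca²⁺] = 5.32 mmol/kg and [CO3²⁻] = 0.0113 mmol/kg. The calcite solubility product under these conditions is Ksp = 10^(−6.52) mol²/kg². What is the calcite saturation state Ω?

Ω = 0.199

Ksp = 10^(−6.52) = 3.020×10^-7
Ω = [Ca²⁺][CO3²⁻]/Ksp = (5.32×10^-3)(0.0113×10^-3) / 3.020×10^-7 = 0.199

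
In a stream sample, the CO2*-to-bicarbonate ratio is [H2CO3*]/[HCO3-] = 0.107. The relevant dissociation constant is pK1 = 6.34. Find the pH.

From K1 = [H⁺][HCO3-]/[H2CO3*]:  pH = pK1 − log₁₀([H2CO3*]/[HCO3-])
log₁₀(0.107) = -0.971
pH = 6.34 − (-0.971) = 7.31

pH = 7.31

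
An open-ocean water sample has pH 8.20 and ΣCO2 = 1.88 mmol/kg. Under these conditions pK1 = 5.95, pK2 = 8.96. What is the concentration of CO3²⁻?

[CO3²⁻] = 0.277 mmol/kg

α₂ = 1 / (1 + [H⁺]/K2 + [H⁺]²/(K1K2)) = 1 / (1 + 10^+0.76 + 10^-1.49)
   = 1 / (1 + 5.7544 + 0.032359) = 1/6.7868 = 0.1473
[CO3²⁻] = α₂ × DIC = 0.1473 × 1.88 = 0.277 mmol/kg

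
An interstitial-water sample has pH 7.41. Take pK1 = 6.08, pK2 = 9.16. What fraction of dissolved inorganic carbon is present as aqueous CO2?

α₀ = 1 / (1 + K1/[H⁺] + K1K2/[H⁺]²) = 1 / (1 + 10^+1.33 + 10^-0.42)
   = 1 / (1 + 21.380 + 0.38019) = 1/22.760 = 0.04394

α₀ = 0.0439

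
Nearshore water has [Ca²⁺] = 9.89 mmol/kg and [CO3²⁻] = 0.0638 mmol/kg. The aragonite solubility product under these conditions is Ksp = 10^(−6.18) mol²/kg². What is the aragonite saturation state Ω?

Ksp = 10^(−6.18) = 6.607×10^-7
Ω = [Ca²⁺][CO3²⁻]/Ksp = (9.89×10^-3)(0.0638×10^-3) / 6.607×10^-7 = 0.955

Ω = 0.955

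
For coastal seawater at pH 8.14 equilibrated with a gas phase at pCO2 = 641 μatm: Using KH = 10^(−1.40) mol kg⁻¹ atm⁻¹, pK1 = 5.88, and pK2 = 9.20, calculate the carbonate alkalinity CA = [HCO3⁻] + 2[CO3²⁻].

[CO2*] = KH · pCO2 = 10^(−1.40) × 641×10^-6 = 2.552×10^-5 mol/kg
α₀ = 1/(1 + K1/[H⁺] + K1K2/[H⁺]²) = 1/(1 + 10^+2.26 + 10^+1.20) = 0.005030
DIC = [CO2*]/α₀ = 2.552×10^-5 / 0.005030 = 5.074 mmol/kg
CA = (α₁ + 2α₂)·DIC = (0.9153 + 2×0.07972) × 5.074 = 5.45 mmol/kg

CA = 5.45 mmol/kg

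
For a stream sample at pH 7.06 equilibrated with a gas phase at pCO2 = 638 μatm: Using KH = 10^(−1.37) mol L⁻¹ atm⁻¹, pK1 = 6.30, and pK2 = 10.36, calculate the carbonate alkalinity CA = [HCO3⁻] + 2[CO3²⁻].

[CO2*] = KH · pCO2 = 10^(−1.37) × 638×10^-6 = 2.722×10^-5 mol/L
α₀ = 1/(1 + K1/[H⁺] + K1K2/[H⁺]²) = 1/(1 + 10^+0.76 + 10^-2.54) = 0.1480
DIC = [CO2*]/α₀ = 2.722×10^-5 / 0.1480 = 0.1839 mmol/L
CA = (α₁ + 2α₂)·DIC = (0.8516 + 2×0.0004268) × 0.1839 = 0.157 mmol/L

CA = 0.157 mmol/L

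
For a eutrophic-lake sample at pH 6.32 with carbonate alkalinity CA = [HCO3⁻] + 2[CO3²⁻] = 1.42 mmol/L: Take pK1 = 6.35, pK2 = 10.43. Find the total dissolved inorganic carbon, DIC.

DIC = 2.94 mmol/L

CA = [HCO3⁻] + 2[CO3²⁻] = (α₁ + 2α₂)·DIC
At pH 6.32: [H⁺]/K1 = 10^0.03 = 1.0715, K2/[H⁺] = 10^-4.11 = 7.7625×10^-5
α₁ = 1/(1 + 1.0715 + 7.7625×10^-5) = 1/2.0716 = 0.4827; α₂ = α₁·K2/[H⁺] = 3.747×10^-5
α₁ + 2α₂ = 0.4828
DIC = CA / (α₁ + 2α₂) = 1.42 / 0.4828 = 2.94 mmol/L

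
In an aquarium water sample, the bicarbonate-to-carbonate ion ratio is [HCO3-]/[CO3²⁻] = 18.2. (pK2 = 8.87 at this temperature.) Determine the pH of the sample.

pH = 7.61

From K2 = [H⁺][CO3²⁻]/[HCO3-]:  pH = pK2 − log₁₀([HCO3-]/[CO3²⁻])
log₁₀(18.2) = +1.260
pH = 8.87 − (+1.260) = 7.61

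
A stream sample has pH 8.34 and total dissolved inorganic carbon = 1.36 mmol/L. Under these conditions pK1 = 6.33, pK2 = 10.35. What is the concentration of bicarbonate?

α₁ = 1 / (1 + [H⁺]/K1 + K2/[H⁺]) = 1 / (1 + 10^-2.01 + 10^-2.01)
   = 1 / (1 + 0.0097724 + 0.0097724) = 1/1.0195 = 0.9808
[HCO3⁻] = α₁ × DIC = 0.9808 × 1.36 = 1.33 mmol/L

[HCO3⁻] = 1.33 mmol/L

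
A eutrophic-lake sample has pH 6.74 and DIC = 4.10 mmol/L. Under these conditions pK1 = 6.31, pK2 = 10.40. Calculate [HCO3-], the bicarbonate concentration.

α₁ = 1 / (1 + [H⁺]/K1 + K2/[H⁺]) = 1 / (1 + 10^-0.43 + 10^-3.66)
   = 1 / (1 + 0.37154 + 0.00021878) = 1/1.3718 = 0.7290
[HCO3⁻] = α₁ × DIC = 0.7290 × 4.10 = 2.99 mmol/L

[HCO3⁻] = 2.99 mmol/L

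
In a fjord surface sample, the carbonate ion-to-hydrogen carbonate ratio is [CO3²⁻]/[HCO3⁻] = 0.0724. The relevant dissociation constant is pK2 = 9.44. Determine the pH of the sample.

From K2 = [H⁺][CO3²⁻]/[HCO3⁻]:  pH = pK2 + log₁₀([CO3²⁻]/[HCO3⁻])
log₁₀(0.0724) = -1.140
pH = 9.44 + (-1.140) = 8.30

pH = 8.30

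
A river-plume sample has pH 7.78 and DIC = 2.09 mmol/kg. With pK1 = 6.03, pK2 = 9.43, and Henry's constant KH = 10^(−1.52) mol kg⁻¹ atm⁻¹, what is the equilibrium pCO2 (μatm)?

α₀ = 1 / (1 + K1/[H⁺] + K1K2/[H⁺]²) = 1 / (1 + 10^+1.75 + 10^+0.10)
   = 1 / (1 + 56.234 + 1.2589) = 1/58.493 = 0.01710
[CO2*] = α₀ × DIC = 0.01710 × 2.09 = 0.03573 mmol/kg
pCO2 = [CO2*]/KH = 3.573×10^-5 / 3.020×10^-2 = 1180 μatm

pCO2 = 1180 μatm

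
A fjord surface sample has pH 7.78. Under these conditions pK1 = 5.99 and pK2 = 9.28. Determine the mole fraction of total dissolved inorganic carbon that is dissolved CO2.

α₀ = 0.0155

α₀ = 1 / (1 + K1/[H⁺] + K1K2/[H⁺]²) = 1 / (1 + 10^+1.79 + 10^+0.29)
   = 1 / (1 + 61.660 + 1.9498) = 1/64.609 = 0.01548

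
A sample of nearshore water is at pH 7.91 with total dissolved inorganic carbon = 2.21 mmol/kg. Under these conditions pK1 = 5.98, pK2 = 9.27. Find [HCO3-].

α₁ = 1 / (1 + [H⁺]/K1 + K2/[H⁺]) = 1 / (1 + 10^-1.93 + 10^-1.36)
   = 1 / (1 + 0.011749 + 0.043652) = 1/1.0554 = 0.9475
[HCO3⁻] = α₁ × DIC = 0.9475 × 2.21 = 2.09 mmol/kg

[HCO3⁻] = 2.09 mmol/kg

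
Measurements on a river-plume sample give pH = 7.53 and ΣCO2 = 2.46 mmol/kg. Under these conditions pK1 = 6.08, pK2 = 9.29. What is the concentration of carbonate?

α₂ = 1 / (1 + [H⁺]/K2 + [H⁺]²/(K1K2)) = 1 / (1 + 10^+1.76 + 10^+0.31)
   = 1 / (1 + 57.544 + 2.0417) = 1/60.586 = 0.01651
[CO3²⁻] = α₂ × DIC = 0.01651 × 2.46 = 0.0406 mmol/kg

[CO3²⁻] = 0.0406 mmol/kg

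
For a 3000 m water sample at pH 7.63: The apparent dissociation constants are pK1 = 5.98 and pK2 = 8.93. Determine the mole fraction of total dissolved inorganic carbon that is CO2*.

α₀ = 0.0209

α₀ = 1 / (1 + K1/[H⁺] + K1K2/[H⁺]²) = 1 / (1 + 10^+1.65 + 10^+0.35)
   = 1 / (1 + 44.668 + 2.2387) = 1/47.907 = 0.02087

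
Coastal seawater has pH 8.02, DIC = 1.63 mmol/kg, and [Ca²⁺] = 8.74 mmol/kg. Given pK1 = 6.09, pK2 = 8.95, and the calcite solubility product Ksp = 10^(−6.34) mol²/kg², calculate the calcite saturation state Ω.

Ω = 3.24

α₂ = 1 / (1 + [H⁺]/K2 + [H⁺]²/(K1K2)) = 1 / (1 + 10^+0.93 + 10^-1.00)
   = 1 / (1 + 8.5114 + 0.10000) = 1/9.6114 = 0.1040
[CO3²⁻] = α₂ × DIC = 0.1040 × 1.63 = 0.1696 mmol/kg
Ksp = 10^(−6.34) = 4.571×10^-7
Ω = [Ca²⁺][CO3²⁻]/Ksp = (8.74×10^-3)(1.696×10^-4) / 4.571×10^-7 = 3.24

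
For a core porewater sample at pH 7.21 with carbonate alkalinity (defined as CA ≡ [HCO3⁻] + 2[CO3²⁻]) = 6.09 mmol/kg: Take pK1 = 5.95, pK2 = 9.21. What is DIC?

CA = [HCO3⁻] + 2[CO3²⁻] = (α₁ + 2α₂)·DIC
At pH 7.21: [H⁺]/K1 = 10^-1.26 = 0.054954, K2/[H⁺] = 10^-2.00 = 0.010000
α₁ = 1/(1 + 0.054954 + 0.010000) = 1/1.0650 = 0.9390; α₂ = α₁·K2/[H⁺] = 0.009390
α₁ + 2α₂ = 0.9578
DIC = CA / (α₁ + 2α₂) = 6.09 / 0.9578 = 6.36 mmol/kg

DIC = 6.36 mmol/kg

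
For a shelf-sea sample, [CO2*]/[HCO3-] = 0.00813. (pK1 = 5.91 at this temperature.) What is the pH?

From K1 = [H⁺][HCO3-]/[CO2*]:  pH = pK1 − log₁₀([CO2*]/[HCO3-])
log₁₀(0.00813) = -2.090
pH = 5.91 − (-2.090) = 8.00

pH = 8.00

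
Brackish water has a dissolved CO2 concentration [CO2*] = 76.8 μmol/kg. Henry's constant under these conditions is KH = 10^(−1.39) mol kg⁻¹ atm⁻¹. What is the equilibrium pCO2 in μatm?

pCO2 = 1890 μatm

KH = 10^(−1.39) = 4.074×10^-2 mol kg⁻¹ atm⁻¹
pCO2 = [CO2*]/KH = 76.8×10^-6 / 4.074×10^-2 = 1.89×10^-3 atm = 1890 μatm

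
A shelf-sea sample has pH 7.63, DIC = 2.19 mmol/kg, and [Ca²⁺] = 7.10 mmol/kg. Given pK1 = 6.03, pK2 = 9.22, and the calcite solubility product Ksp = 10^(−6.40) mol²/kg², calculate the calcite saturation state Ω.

Ω = 0.955

α₂ = 1 / (1 + [H⁺]/K2 + [H⁺]²/(K1K2)) = 1 / (1 + 10^+1.59 + 10^-0.01)
   = 1 / (1 + 38.905 + 0.97724) = 1/40.882 = 0.02446
[CO3²⁻] = α₂ × DIC = 0.02446 × 2.19 = 0.05357 mmol/kg
Ksp = 10^(−6.40) = 3.981×10^-7
Ω = [Ca²⁺][CO3²⁻]/Ksp = (7.10×10^-3)(5.357×10^-5) / 3.981×10^-7 = 0.955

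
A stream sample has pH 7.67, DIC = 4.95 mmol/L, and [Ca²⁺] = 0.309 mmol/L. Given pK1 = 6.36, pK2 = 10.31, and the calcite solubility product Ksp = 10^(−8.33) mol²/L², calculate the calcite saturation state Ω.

Ω = 0.713

α₂ = 1 / (1 + [H⁺]/K2 + [H⁺]²/(K1K2)) = 1 / (1 + 10^+2.64 + 10^+1.33)
   = 1 / (1 + 436.52 + 21.380) = 1/458.90 = 0.002179
[CO3²⁻] = α₂ × DIC = 0.002179 × 4.95 = 0.01079 mmol/L = 10.79 μmol/L
Ksp = 10^(−8.33) = 4.677×10^-9
Ω = [Ca²⁺][CO3²⁻]/Ksp = (0.309×10^-3)(1.079×10^-5) / 4.677×10^-9 = 0.713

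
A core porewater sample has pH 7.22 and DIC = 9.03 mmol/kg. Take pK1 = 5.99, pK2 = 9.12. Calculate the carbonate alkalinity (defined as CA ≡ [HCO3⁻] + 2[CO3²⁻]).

CA = [HCO3⁻] + 2[CO3²⁻] = (α₁ + 2α₂)·DIC
At pH 7.22: [H⁺]/K1 = 10^-1.23 = 0.058884, K2/[H⁺] = 10^-1.90 = 0.012589
α₁ = 1/(1 + 0.058884 + 0.012589) = 1/1.0715 = 0.9333; α₂ = α₁·K2/[H⁺] = 0.01175
α₁ + 2α₂ = 0.9568
CA = 0.9568 × 9.03 = 8.64 mmol/kg

CA = 8.64 mmol/kg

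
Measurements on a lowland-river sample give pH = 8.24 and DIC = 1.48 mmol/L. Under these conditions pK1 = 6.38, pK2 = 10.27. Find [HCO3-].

α₁ = 1 / (1 + [H⁺]/K1 + K2/[H⁺]) = 1 / (1 + 10^-1.86 + 10^-2.03)
   = 1 / (1 + 0.013804 + 0.0093325) = 1/1.0231 = 0.9774
[HCO3⁻] = α₁ × DIC = 0.9774 × 1.48 = 1.45 mmol/L

[HCO3⁻] = 1.45 mmol/L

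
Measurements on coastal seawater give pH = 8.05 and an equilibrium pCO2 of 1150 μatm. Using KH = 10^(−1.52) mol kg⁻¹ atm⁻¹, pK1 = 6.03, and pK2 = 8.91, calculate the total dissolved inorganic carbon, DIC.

DIC = 4.17 mmol/kg

[CO2*] = KH · pCO2 = 10^(−1.52) × 1150×10^-6 = 3.473×10^-5 mol/kg
α₀ = 1/(1 + K1/[H⁺] + K1K2/[H⁺]²) = 1/(1 + 10^+2.02 + 10^+1.16) = 0.008322
DIC = [CO2*]/α₀ = 3.473×10^-5 / 0.008322 = 4.17 mmol/kg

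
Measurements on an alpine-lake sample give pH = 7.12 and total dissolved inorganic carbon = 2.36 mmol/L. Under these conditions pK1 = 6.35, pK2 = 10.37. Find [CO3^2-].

[CO3²⁻] = 1.13 μmol/L

α₂ = 1 / (1 + [H⁺]/K2 + [H⁺]²/(K1K2)) = 1 / (1 + 10^+3.25 + 10^+2.48)
   = 1 / (1 + 1778.3 + 302.00) = 1/2081.3 = 0.0004805
[CO3²⁻] = α₂ × DIC = 0.0004805 × 2.36 = 0.00113 mmol/L = 1.13 μmol/L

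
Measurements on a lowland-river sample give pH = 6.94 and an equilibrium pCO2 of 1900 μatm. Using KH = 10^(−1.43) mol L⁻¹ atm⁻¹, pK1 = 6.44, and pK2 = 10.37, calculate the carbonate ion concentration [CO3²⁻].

[CO3²⁻] = 0.0829 μmol/L

[CO2*] = KH · pCO2 = 10^(−1.43) × 1900×10^-6 = 7.059×10^-5 mol/L
α₀ = 1/(1 + K1/[H⁺] + K1K2/[H⁺]²) = 1/(1 + 10^+0.50 + 10^-2.93) = 0.2402
DIC = [CO2*]/α₀ = 7.059×10^-5 / 0.2402 = 0.2939 mmol/L
[CO3²⁻] = α₂·DIC; α₂ = 0.0002822, so [CO3²⁻] = 0.0002822 × 0.2939 = 8.29×10^-5 mmol/L = 0.0829 μmol/L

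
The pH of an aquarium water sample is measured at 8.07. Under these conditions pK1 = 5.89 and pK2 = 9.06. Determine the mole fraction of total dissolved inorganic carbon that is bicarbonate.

α₁ = 0.902

α₁ = 1 / (1 + [H⁺]/K1 + K2/[H⁺]) = 1 / (1 + 10^-2.18 + 10^-0.99)
   = 1 / (1 + 0.0066069 + 0.10233) = 1/1.1089 = 0.9018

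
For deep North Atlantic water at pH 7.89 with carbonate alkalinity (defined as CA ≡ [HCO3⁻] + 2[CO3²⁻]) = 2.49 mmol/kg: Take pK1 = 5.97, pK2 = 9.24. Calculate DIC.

CA = [HCO3⁻] + 2[CO3²⁻] = (α₁ + 2α₂)·DIC
At pH 7.89: [H⁺]/K1 = 10^-1.92 = 0.012023, K2/[H⁺] = 10^-1.35 = 0.044668
α₁ = 1/(1 + 0.012023 + 0.044668) = 1/1.0567 = 0.9464; α₂ = α₁·K2/[H⁺] = 0.04227
α₁ + 2α₂ = 1.0309
DIC = CA / (α₁ + 2α₂) = 2.49 / 1.0309 = 2.42 mmol/kg

DIC = 2.42 mmol/kg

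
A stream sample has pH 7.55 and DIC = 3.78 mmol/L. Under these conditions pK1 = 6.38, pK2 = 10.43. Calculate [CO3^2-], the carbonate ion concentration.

α₂ = 1 / (1 + [H⁺]/K2 + [H⁺]²/(K1K2)) = 1 / (1 + 10^+2.88 + 10^+1.71)
   = 1 / (1 + 758.58 + 51.286) = 1/810.86 = 0.001233
[CO3²⁻] = α₂ × DIC = 0.001233 × 3.78 = 0.00466 mmol/L = 4.66 μmol/L

[CO3²⁻] = 4.66 μmol/L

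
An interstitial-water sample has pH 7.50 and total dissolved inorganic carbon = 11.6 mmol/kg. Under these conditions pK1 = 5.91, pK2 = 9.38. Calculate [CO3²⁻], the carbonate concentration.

α₂ = 1 / (1 + [H⁺]/K2 + [H⁺]²/(K1K2)) = 1 / (1 + 10^+1.88 + 10^+0.29)
   = 1 / (1 + 75.858 + 1.9498) = 1/78.808 = 0.01269
[CO3²⁻] = α₂ × DIC = 0.01269 × 11.6 = 0.147 mmol/kg

[CO3²⁻] = 0.147 mmol/kg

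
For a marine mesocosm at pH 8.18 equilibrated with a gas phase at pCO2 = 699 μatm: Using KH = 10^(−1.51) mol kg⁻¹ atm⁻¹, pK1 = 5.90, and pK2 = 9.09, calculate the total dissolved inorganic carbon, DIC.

[CO2*] = KH · pCO2 = 10^(−1.51) × 699×10^-6 = 2.160×10^-5 mol/kg
α₀ = 1/(1 + K1/[H⁺] + K1K2/[H⁺]²) = 1/(1 + 10^+2.28 + 10^+1.37) = 0.004651
DIC = [CO2*]/α₀ = 2.160×10^-5 / 0.004651 = 4.64 mmol/kg

DIC = 4.64 mmol/kg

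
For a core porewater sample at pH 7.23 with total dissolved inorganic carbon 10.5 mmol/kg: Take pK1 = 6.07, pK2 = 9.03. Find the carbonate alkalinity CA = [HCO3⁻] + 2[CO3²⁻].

CA = [HCO3⁻] + 2[CO3²⁻] = (α₁ + 2α₂)·DIC
At pH 7.23: [H⁺]/K1 = 10^-1.16 = 0.069183, K2/[H⁺] = 10^-1.80 = 0.015849
α₁ = 1/(1 + 0.069183 + 0.015849) = 1/1.0850 = 0.9216; α₂ = α₁·K2/[H⁺] = 0.01461
α₁ + 2α₂ = 0.9508
CA = 0.9508 × 10.5 = 9.98 mmol/kg

CA = 9.98 mmol/kg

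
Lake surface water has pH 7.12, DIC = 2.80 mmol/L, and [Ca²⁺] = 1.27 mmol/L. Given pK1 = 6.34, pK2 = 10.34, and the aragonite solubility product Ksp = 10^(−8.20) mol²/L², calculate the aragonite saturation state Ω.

α₂ = 1 / (1 + [H⁺]/K2 + [H⁺]²/(K1K2)) = 1 / (1 + 10^+3.22 + 10^+2.44)
   = 1 / (1 + 1659.6 + 275.42) = 1/1936.0 = 0.0005165
[CO3²⁻] = α₂ × DIC = 0.0005165 × 2.80 = 0.001446 mmol/L = 1.446 μmol/L
Ksp = 10^(−8.20) = 6.310×10^-9
Ω = [Ca²⁺][CO3²⁻]/Ksp = (1.27×10^-3)(1.446×10^-6) / 6.310×10^-9 = 0.291

Ω = 0.291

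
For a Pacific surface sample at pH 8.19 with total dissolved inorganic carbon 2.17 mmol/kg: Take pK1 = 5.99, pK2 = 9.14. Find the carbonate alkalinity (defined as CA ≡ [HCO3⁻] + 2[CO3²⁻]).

CA = [HCO3⁻] + 2[CO3²⁻] = (α₁ + 2α₂)·DIC
At pH 8.19: [H⁺]/K1 = 10^-2.20 = 0.0063096, K2/[H⁺] = 10^-0.95 = 0.11220
α₁ = 1/(1 + 0.0063096 + 0.11220) = 1/1.1185 = 0.8940; α₂ = α₁·K2/[H⁺] = 0.1003
α₁ + 2α₂ = 1.0947
CA = 1.0947 × 2.17 = 2.38 mmol/kg

CA = 2.38 mmol/kg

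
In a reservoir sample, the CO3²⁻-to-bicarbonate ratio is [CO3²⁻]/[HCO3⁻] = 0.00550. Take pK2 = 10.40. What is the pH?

pH = 8.14

From K2 = [H⁺][CO3²⁻]/[HCO3⁻]:  pH = pK2 + log₁₀([CO3²⁻]/[HCO3⁻])
log₁₀(0.00550) = -2.260
pH = 10.40 + (-2.260) = 8.14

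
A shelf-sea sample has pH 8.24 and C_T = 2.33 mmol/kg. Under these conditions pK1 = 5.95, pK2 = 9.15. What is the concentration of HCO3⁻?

[HCO3⁻] = 2.07 mmol/kg

α₁ = 1 / (1 + [H⁺]/K1 + K2/[H⁺]) = 1 / (1 + 10^-2.29 + 10^-0.91)
   = 1 / (1 + 0.0051286 + 0.12303) = 1/1.1282 = 0.8864
[HCO3⁻] = α₁ × DIC = 0.8864 × 2.33 = 2.07 mmol/kg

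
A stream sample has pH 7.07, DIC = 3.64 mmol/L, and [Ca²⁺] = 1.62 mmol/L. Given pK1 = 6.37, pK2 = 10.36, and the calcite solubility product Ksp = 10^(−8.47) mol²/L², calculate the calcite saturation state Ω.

Ω = 0.744

α₂ = 1 / (1 + [H⁺]/K2 + [H⁺]²/(K1K2)) = 1 / (1 + 10^+3.29 + 10^+2.59)
   = 1 / (1 + 1949.8 + 389.05) = 1/2339.9 = 0.0004274
[CO3²⁻] = α₂ × DIC = 0.0004274 × 3.64 = 0.001556 mmol/L = 1.556 μmol/L
Ksp = 10^(−8.47) = 3.388×10^-9
Ω = [Ca²⁺][CO3²⁻]/Ksp = (1.62×10^-3)(1.556×10^-6) / 3.388×10^-9 = 0.744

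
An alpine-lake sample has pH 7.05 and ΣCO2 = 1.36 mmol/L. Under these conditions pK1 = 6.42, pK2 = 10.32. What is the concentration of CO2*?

α₀ = 1 / (1 + K1/[H⁺] + K1K2/[H⁺]²) = 1 / (1 + 10^+0.63 + 10^-2.64)
   = 1 / (1 + 4.2658 + 0.0022909) = 1/5.2681 = 0.1898
[CO2*] = α₀ × DIC = 0.1898 × 1.36 = 0.258 mmol/L

[CO2*] = 0.258 mmol/L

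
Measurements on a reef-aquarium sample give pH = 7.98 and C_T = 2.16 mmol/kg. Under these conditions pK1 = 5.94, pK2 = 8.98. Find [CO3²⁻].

[CO3²⁻] = 0.195 mmol/kg

α₂ = 1 / (1 + [H⁺]/K2 + [H⁺]²/(K1K2)) = 1 / (1 + 10^+1.00 + 10^-1.04)
   = 1 / (1 + 10.000 + 0.091201) = 1/11.091 = 0.09016
[CO3²⁻] = α₂ × DIC = 0.09016 × 2.16 = 0.195 mmol/kg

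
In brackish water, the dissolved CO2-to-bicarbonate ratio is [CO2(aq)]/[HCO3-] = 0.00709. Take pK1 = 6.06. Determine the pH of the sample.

pH = 8.21

From K1 = [H⁺][HCO3-]/[CO2(aq)]:  pH = pK1 − log₁₀([CO2(aq)]/[HCO3-])
log₁₀(0.00709) = -2.149
pH = 6.06 − (-2.149) = 8.21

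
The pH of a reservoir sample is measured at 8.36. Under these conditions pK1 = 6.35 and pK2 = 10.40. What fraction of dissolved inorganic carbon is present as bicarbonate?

α₁ = 0.981

α₁ = 1 / (1 + [H⁺]/K1 + K2/[H⁺]) = 1 / (1 + 10^-2.01 + 10^-2.04)
   = 1 / (1 + 0.0097724 + 0.0091201) = 1/1.0189 = 0.9815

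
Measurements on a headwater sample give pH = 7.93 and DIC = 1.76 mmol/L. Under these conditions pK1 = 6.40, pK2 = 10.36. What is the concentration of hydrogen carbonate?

α₁ = 1 / (1 + [H⁺]/K1 + K2/[H⁺]) = 1 / (1 + 10^-1.53 + 10^-2.43)
   = 1 / (1 + 0.029512 + 0.0037154) = 1/1.0332 = 0.9678
[HCO3⁻] = α₁ × DIC = 0.9678 × 1.76 = 1.70 mmol/L

[HCO3⁻] = 1.70 mmol/L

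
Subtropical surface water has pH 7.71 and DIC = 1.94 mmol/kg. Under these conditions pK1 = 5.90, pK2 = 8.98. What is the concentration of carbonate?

[CO3²⁻] = 0.0974 mmol/kg

α₂ = 1 / (1 + [H⁺]/K2 + [H⁺]²/(K1K2)) = 1 / (1 + 10^+1.27 + 10^-0.54)
   = 1 / (1 + 18.621 + 0.28840) = 1/19.909 = 0.05023
[CO3²⁻] = α₂ × DIC = 0.05023 × 1.94 = 0.0974 mmol/kg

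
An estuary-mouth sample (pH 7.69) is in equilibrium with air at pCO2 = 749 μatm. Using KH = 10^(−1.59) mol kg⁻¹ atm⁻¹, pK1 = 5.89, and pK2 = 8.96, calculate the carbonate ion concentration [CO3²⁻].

[CO3²⁻] = 0.0652 mmol/kg

[CO2*] = KH · pCO2 = 10^(−1.59) × 749×10^-6 = 1.925×10^-5 mol/kg
α₀ = 1/(1 + K1/[H⁺] + K1K2/[H⁺]²) = 1/(1 + 10^+1.80 + 10^+0.53) = 0.01482
DIC = [CO2*]/α₀ = 1.925×10^-5 / 0.01482 = 1.299 mmol/kg
[CO3²⁻] = α₂·DIC; α₂ = 0.05021, so [CO3²⁻] = 0.05021 × 1.299 = 0.0652 mmol/kg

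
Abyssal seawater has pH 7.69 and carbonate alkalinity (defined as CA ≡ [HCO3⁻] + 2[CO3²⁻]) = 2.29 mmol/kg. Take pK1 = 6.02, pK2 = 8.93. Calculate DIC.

CA = [HCO3⁻] + 2[CO3²⁻] = (α₁ + 2α₂)·DIC
At pH 7.69: [H⁺]/K1 = 10^-1.67 = 0.021380, K2/[H⁺] = 10^-1.24 = 0.057544
α₁ = 1/(1 + 0.021380 + 0.057544) = 1/1.0789 = 0.9268; α₂ = α₁·K2/[H⁺] = 0.05333
α₁ + 2α₂ = 1.0335
DIC = CA / (α₁ + 2α₂) = 2.29 / 1.0335 = 2.22 mmol/kg

DIC = 2.22 mmol/kg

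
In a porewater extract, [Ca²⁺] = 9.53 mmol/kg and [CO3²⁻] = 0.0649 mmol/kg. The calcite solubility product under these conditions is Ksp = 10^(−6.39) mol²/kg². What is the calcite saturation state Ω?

Ω = 1.52

Ksp = 10^(−6.39) = 4.074×10^-7
Ω = [Ca²⁺][CO3²⁻]/Ksp = (9.53×10^-3)(0.0649×10^-3) / 4.074×10^-7 = 1.52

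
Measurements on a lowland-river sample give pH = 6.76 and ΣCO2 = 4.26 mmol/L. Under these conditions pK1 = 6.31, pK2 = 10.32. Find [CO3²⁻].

[CO3²⁻] = 0.866 μmol/L

α₂ = 1 / (1 + [H⁺]/K2 + [H⁺]²/(K1K2)) = 1 / (1 + 10^+3.56 + 10^+3.11)
   = 1 / (1 + 3630.8 + 1288.2) = 1/4920.0 = 0.0002033
[CO3²⁻] = α₂ × DIC = 0.0002033 × 4.26 = 0.000866 mmol/L = 0.866 μmol/L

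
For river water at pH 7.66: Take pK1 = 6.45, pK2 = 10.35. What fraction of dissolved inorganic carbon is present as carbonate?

α₂ = 0.00192

α₂ = 1 / (1 + [H⁺]/K2 + [H⁺]²/(K1K2)) = 1 / (1 + 10^+2.69 + 10^+1.48)
   = 1 / (1 + 489.78 + 30.200) = 1/520.98 = 0.001919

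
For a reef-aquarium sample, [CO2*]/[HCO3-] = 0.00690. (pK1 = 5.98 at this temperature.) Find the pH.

From K1 = [H⁺][HCO3-]/[CO2*]:  pH = pK1 − log₁₀([CO2*]/[HCO3-])
log₁₀(0.00690) = -2.161
pH = 5.98 − (-2.161) = 8.14

pH = 8.14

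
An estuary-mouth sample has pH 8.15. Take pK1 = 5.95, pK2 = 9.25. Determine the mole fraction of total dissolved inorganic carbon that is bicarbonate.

α₁ = 0.921

α₁ = 1 / (1 + [H⁺]/K1 + K2/[H⁺]) = 1 / (1 + 10^-2.20 + 10^-1.10)
   = 1 / (1 + 0.0063096 + 0.079433) = 1/1.0857 = 0.9210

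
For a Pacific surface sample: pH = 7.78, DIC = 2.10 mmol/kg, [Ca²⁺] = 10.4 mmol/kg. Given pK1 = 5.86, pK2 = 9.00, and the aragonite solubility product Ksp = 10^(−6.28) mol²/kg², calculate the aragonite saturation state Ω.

Ω = 2.34

α₂ = 1 / (1 + [H⁺]/K2 + [H⁺]²/(K1K2)) = 1 / (1 + 10^+1.22 + 10^-0.70)
   = 1 / (1 + 16.596 + 0.19953) = 1/17.795 = 0.05619
[CO3²⁻] = α₂ × DIC = 0.05619 × 2.10 = 0.1180 mmol/kg
Ksp = 10^(−6.28) = 5.248×10^-7
Ω = [Ca²⁺][CO3²⁻]/Ksp = (10.4×10^-3)(1.180×10^-4) / 5.248×10^-7 = 2.34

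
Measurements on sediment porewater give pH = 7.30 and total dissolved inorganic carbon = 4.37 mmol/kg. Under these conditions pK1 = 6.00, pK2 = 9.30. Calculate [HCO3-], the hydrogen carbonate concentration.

α₁ = 1 / (1 + [H⁺]/K1 + K2/[H⁺]) = 1 / (1 + 10^-1.30 + 10^-2.00)
   = 1 / (1 + 0.050119 + 0.010000) = 1/1.0601 = 0.9433
[HCO3⁻] = α₁ × DIC = 0.9433 × 4.37 = 4.12 mmol/kg

[HCO3⁻] = 4.12 mmol/kg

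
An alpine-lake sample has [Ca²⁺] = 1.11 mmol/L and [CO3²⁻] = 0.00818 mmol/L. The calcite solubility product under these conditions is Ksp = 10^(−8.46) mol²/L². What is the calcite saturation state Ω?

Ω = 2.62

Ksp = 10^(−8.46) = 3.467×10^-9
Ω = [Ca²⁺][CO3²⁻]/Ksp = (1.11×10^-3)(0.00818×10^-3) / 3.467×10^-9 = 2.62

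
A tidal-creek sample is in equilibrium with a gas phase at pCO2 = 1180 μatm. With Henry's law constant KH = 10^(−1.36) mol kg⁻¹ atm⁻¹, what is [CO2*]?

KH = 10^(−1.36) = 4.365×10^-2 mol kg⁻¹ atm⁻¹
[CO2*] = KH · pCO2 = 4.365×10^-2 × 1180×10^-6 atm = 5.15×10^-5 mol/kg

[CO2*] = 51.5 μmol/kg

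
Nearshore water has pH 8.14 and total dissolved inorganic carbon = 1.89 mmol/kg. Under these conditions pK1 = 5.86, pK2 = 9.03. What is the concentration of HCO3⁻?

α₁ = 1 / (1 + [H⁺]/K1 + K2/[H⁺]) = 1 / (1 + 10^-2.28 + 10^-0.89)
   = 1 / (1 + 0.0052481 + 0.12882) = 1/1.1341 = 0.8818
[HCO3⁻] = α₁ × DIC = 0.8818 × 1.89 = 1.67 mmol/kg

[HCO3⁻] = 1.67 mmol/kg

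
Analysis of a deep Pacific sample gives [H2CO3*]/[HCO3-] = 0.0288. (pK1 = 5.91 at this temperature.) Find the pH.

From K1 = [H⁺][HCO3-]/[H2CO3*]:  pH = pK1 − log₁₀([H2CO3*]/[HCO3-])
log₁₀(0.0288) = -1.541
pH = 5.91 − (-1.541) = 7.45

pH = 7.45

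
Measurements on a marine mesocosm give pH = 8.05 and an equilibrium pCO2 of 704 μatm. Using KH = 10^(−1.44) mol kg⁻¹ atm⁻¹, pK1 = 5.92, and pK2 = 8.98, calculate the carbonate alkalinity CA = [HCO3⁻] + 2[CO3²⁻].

CA = 4.26 mmol/kg

[CO2*] = KH · pCO2 = 10^(−1.44) × 704×10^-6 = 2.556×10^-5 mol/kg
α₀ = 1/(1 + K1/[H⁺] + K1K2/[H⁺]²) = 1/(1 + 10^+2.13 + 10^+1.20) = 0.006590
DIC = [CO2*]/α₀ = 2.556×10^-5 / 0.006590 = 3.879 mmol/kg
CA = (α₁ + 2α₂)·DIC = (0.8890 + 2×0.1044) × 3.879 = 4.26 mmol/kg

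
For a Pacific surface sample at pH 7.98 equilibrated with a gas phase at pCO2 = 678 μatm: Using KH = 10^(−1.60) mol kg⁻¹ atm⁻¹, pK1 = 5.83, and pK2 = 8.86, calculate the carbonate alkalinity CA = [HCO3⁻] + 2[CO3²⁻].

[CO2*] = KH · pCO2 = 10^(−1.60) × 678×10^-6 = 1.703×10^-5 mol/kg
α₀ = 1/(1 + K1/[H⁺] + K1K2/[H⁺]²) = 1/(1 + 10^+2.15 + 10^+1.27) = 0.006216
DIC = [CO2*]/α₀ = 1.703×10^-5 / 0.006216 = 2.740 mmol/kg
CA = (α₁ + 2α₂)·DIC = (0.8780 + 2×0.1157) × 2.740 = 3.04 mmol/kg

CA = 3.04 mmol/kg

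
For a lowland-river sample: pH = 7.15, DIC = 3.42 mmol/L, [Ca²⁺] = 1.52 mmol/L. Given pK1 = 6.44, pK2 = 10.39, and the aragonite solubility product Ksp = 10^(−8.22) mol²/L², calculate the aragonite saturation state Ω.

Ω = 0.415

α₂ = 1 / (1 + [H⁺]/K2 + [H⁺]²/(K1K2)) = 1 / (1 + 10^+3.24 + 10^+2.53)
   = 1 / (1 + 1737.8 + 338.84) = 1/2077.6 = 0.0004813
[CO3²⁻] = α₂ × DIC = 0.0004813 × 3.42 = 0.001646 mmol/L = 1.646 μmol/L
Ksp = 10^(−8.22) = 6.026×10^-9
Ω = [Ca²⁺][CO3²⁻]/Ksp = (1.52×10^-3)(1.646×10^-6) / 6.026×10^-9 = 0.415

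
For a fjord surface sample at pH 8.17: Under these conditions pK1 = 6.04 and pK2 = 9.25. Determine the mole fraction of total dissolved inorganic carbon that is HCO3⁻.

α₁ = 0.917

α₁ = 1 / (1 + [H⁺]/K1 + K2/[H⁺]) = 1 / (1 + 10^-2.13 + 10^-1.08)
   = 1 / (1 + 0.0074131 + 0.083176) = 1/1.0906 = 0.9169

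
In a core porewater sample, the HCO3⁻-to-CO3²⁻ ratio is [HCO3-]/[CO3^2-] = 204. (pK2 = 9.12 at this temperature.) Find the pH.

pH = 6.81

From K2 = [H⁺][CO3^2-]/[HCO3-]:  pH = pK2 − log₁₀([HCO3-]/[CO3^2-])
log₁₀(204) = +2.310
pH = 9.12 − (+2.310) = 6.81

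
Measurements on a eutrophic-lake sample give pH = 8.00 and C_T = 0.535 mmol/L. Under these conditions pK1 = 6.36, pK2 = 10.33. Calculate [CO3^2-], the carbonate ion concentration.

α₂ = 1 / (1 + [H⁺]/K2 + [H⁺]²/(K1K2)) = 1 / (1 + 10^+2.33 + 10^+0.69)
   = 1 / (1 + 213.80 + 4.8978) = 1/219.69 = 0.004552
[CO3²⁻] = α₂ × DIC = 0.004552 × 0.535 = 0.00244 mmol/L = 2.44 μmol/L

[CO3²⁻] = 2.44 μmol/L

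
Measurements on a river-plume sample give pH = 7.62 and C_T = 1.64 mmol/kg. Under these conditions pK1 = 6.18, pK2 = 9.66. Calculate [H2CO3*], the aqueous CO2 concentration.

[CO2*] = 0.0570 mmol/kg

α₀ = 1 / (1 + K1/[H⁺] + K1K2/[H⁺]²) = 1 / (1 + 10^+1.44 + 10^-0.60)
   = 1 / (1 + 27.542 + 0.25119) = 1/28.793 = 0.03473
[CO2*] = α₀ × DIC = 0.03473 × 1.64 = 0.0570 mmol/kg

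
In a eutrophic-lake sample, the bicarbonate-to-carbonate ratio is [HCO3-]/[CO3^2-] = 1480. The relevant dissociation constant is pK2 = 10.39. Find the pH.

pH = 7.22

From K2 = [H⁺][CO3^2-]/[HCO3-]:  pH = pK2 − log₁₀([HCO3-]/[CO3^2-])
log₁₀(1480) = +3.170
pH = 10.39 − (+3.170) = 7.22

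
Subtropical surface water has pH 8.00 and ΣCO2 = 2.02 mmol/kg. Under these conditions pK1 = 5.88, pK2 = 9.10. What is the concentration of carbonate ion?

α₂ = 1 / (1 + [H⁺]/K2 + [H⁺]²/(K1K2)) = 1 / (1 + 10^+1.10 + 10^-1.02)
   = 1 / (1 + 12.589 + 0.095499) = 1/13.685 = 0.07307
[CO3²⁻] = α₂ × DIC = 0.07307 × 2.02 = 0.148 mmol/kg

[CO3²⁻] = 0.148 mmol/kg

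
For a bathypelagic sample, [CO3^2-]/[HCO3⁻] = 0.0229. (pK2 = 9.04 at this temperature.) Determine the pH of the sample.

From K2 = [H⁺][CO3^2-]/[HCO3⁻]:  pH = pK2 + log₁₀([CO3^2-]/[HCO3⁻])
log₁₀(0.0229) = -1.640
pH = 9.04 + (-1.640) = 7.40

pH = 7.40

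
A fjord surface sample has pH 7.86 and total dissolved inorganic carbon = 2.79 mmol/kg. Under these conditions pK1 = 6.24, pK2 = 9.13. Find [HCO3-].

[HCO3⁻] = 2.59 mmol/kg

α₁ = 1 / (1 + [H⁺]/K1 + K2/[H⁺]) = 1 / (1 + 10^-1.62 + 10^-1.27)
   = 1 / (1 + 0.023988 + 0.053703) = 1/1.0777 = 0.9279
[HCO3⁻] = α₁ × DIC = 0.9279 × 2.79 = 2.59 mmol/kg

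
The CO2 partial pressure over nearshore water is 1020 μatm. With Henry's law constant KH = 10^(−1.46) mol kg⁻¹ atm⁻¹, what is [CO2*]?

[CO2*] = 35.4 μmol/kg

KH = 10^(−1.46) = 3.467×10^-2 mol kg⁻¹ atm⁻¹
[CO2*] = KH · pCO2 = 3.467×10^-2 × 1020×10^-6 atm = 3.54×10^-5 mol/kg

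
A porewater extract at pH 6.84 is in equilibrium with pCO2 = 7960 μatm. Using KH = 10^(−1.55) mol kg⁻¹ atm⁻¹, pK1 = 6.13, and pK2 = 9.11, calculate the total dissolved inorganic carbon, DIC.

[CO2*] = KH · pCO2 = 10^(−1.55) × 7960×10^-6 = 2.243×10^-4 mol/kg
α₀ = 1/(1 + K1/[H⁺] + K1K2/[H⁺]²) = 1/(1 + 10^+0.71 + 10^-1.56) = 0.1624
DIC = [CO2*]/α₀ = 2.243×10^-4 / 0.1624 = 1.38 mmol/kg

DIC = 1.38 mmol/kg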